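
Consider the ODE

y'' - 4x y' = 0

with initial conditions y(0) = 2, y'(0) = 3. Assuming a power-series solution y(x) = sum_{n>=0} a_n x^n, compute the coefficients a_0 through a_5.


Ansatz: y(x) = sum_{n>=0} a_n x^n, so y'(x) = sum_{n>=1} n a_n x^(n-1) and y''(x) = sum_{n>=2} n(n-1) a_n x^(n-2).
Substitute into P(x) y'' + Q(x) y' + R(x) y = 0 with P(x) = 1, Q(x) = -4x, R(x) = 0, and match powers of x.
Initial conditions: a_0 = 2, a_1 = 3.
Setting the coefficient of each power of x to zero and solving order by order (substituting the coefficients already found):
  x^0: 2 a_2 = 0  ->  a_2 = 0
  x^1: 6 a_3 - 4 a_1 = 0  ->  6 a_3 = 4 a_1 = 12  ->  a_3 = 2
  x^2: 12 a_4 - 8 a_2 = 0  ->  12 a_4 = 8 a_2 = 0  ->  a_4 = 0
  x^3: 20 a_5 - 12 a_3 = 0  ->  20 a_5 = 12 a_3 = 24  ->  a_5 = 6/5
Truncated series: y(x) = 2 + 3 x + 2 x^3 + (6/5) x^5 + O(x^6).

a_0 = 2; a_1 = 3; a_2 = 0; a_3 = 2; a_4 = 0; a_5 = 6/5


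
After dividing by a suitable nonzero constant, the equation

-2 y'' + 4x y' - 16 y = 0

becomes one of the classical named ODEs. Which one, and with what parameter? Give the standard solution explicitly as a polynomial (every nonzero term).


All three coefficients share the factor -2; dividing through by -2 gives  y'' - 2x y' + 8 y = 0.
This matches the Hermite equation y'' - 2x y' + 2n y = 0 with 2n = 8, so n = 4; the polynomial solution is H_4(x).
With y = sum_k a_k x^k, matching x^k gives (k+2)(k+1) a_{k+2} = 2(k - n) a_k = 2(k - 4) a_k. The right side vanishes at k = 4, so the series with the parity of 4 terminates at degree 4.
Standard normalization: leading coefficient of H_n is 2^n, so a_4 = 2^4 = 16. Work downward with a_k = (k+1)(k+2) a_{k+2} / (2(k - n)):
  a_2 = (3)(4)(16) / (2(2 - 4)) = 192/(-4) = -48
  a_0 = (1)(2)(-48) / (2(0 - 4)) = -96/(-8) = 12
Hence H_4(x) = 16 x^4 - 48 x^2 + 12.

H_4(x); series = 16 x^4 - 48 x^2 + 12


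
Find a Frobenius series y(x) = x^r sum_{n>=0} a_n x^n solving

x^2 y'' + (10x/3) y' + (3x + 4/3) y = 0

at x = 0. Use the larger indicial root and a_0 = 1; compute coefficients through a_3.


Write in Frobenius form y'' + (p(x)/x) y' + (q(x)/x^2) y = 0:
  p(x) = 10/3,  q(x) = 3x + 4/3.
Indicial equation: r(r-1) + (10/3) r + (4/3) = 0 -> roots r_1 = -1, r_2 = -4/3.
Take r = r_1 = -1. Let y(x) = x^r sum_{n>=0} a_n x^n with a_0 = 1.
Substitute y = x^r sum a_n x^n and match x^{r+n}. The recurrence is
  D(n) a_n + 3 a_{n-1} = 0,  where D(n) = (r+n)(r+n-1) + (10/3)(r+n) + (4/3).
  a_n = -3 / D(n) * a_{n-1}.
Since the indicial polynomial factors as (r - r_1)(r - r_2), D(n) = (r_1 + n - r_1)(r_1 + n - r_2) = n(n + 1/3).
Evaluating step by step (a_0 = 1):
  n = 1: D(1) = 1(1 + 1/3) = 4/3; numerator = -3(1) = -3; a_1 = (-3)/(4/3) = -9/4
  n = 2: D(2) = 2(2 + 1/3) = 14/3; numerator = -3(-9/4) = 27/4; a_2 = (27/4)/(14/3) = 81/56
  n = 3: D(3) = 3(3 + 1/3) = 10; numerator = -3(81/56) = -243/56; a_3 = (-243/56)/(10) = -243/560

r = -1; a_0 = 1; a_1 = -9/4; a_2 = 81/56; a_3 = -243/560


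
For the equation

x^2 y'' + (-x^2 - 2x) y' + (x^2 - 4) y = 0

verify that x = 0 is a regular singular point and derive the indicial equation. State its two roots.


Divide by x^2 to reach normal form y'' + P_1(x) y' + P_2(x) y = 0 with P_1(x) = -1 - 2/x and P_2(x) = 1 - 4/x^2.
x = 0 is a singular point because the y'-coefficient -1 - 2/x has a pole at x = 0 and the y-coefficient 1 - 4/x^2 has a pole at x = 0.
It is a regular singular point because x P_1(x) = p(x) = -x - 2 and x^2 P_2(x) = q(x) = x^2 - 4 are polynomials, hence analytic at x = 0.
p(0) = -2,  q(0) = -4.
Indicial equation: r(r-1) + p(0) r + q(0) = 0, i.e. r^2 + (p(0) - 1) r + q(0) = 0, i.e. r^2 - 3 r - 4 = 0.
Discriminant: (-3)^2 - 4(-4) = 25, so r = (3 ± 5)/2.
Solving: r_1 = 4, r_2 = -1.

indicial: r^2 - 3 r - 4 = 0; roots r_1 = 4, r_2 = -1


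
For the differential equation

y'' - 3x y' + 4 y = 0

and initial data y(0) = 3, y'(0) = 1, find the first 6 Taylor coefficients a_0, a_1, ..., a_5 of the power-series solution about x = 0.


Ansatz: y(x) = sum_{n>=0} a_n x^n, so y'(x) = sum_{n>=1} n a_n x^(n-1) and y''(x) = sum_{n>=2} n(n-1) a_n x^(n-2).
Substitute into P(x) y'' + Q(x) y' + R(x) y = 0 with P(x) = 1, Q(x) = -3x, R(x) = 4, and match powers of x.
Initial conditions: a_0 = 3, a_1 = 1.
Setting the coefficient of each power of x to zero and solving order by order (substituting the coefficients already found):
  x^0: 2 a_2 + 4 a_0 = 0  ->  2 a_2 = -4 a_0 = -12  ->  a_2 = -6
  x^1: 6 a_3 + a_1 = 0  ->  6 a_3 = -a_1 = -1  ->  a_3 = -1/6
  x^2: 12 a_4 - 2 a_2 = 0  ->  12 a_4 = 2 a_2 = -12  ->  a_4 = -1
  x^3: 20 a_5 - 5 a_3 = 0  ->  20 a_5 = 5 a_3 = -5/6  ->  a_5 = -1/24
Truncated series: y(x) = 3 + x - 6 x^2 - (1/6) x^3 - x^4 - (1/24) x^5 + O(x^6).

a_0 = 3; a_1 = 1; a_2 = -6; a_3 = -1/6; a_4 = -1; a_5 = -1/24


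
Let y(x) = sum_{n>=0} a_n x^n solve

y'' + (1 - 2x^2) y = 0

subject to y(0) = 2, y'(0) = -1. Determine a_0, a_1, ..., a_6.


Ansatz: y(x) = sum_{n>=0} a_n x^n, so y'(x) = sum_{n>=1} n a_n x^(n-1) and y''(x) = sum_{n>=2} n(n-1) a_n x^(n-2).
Substitute into P(x) y'' + Q(x) y' + R(x) y = 0 with P(x) = 1, Q(x) = 0, R(x) = 1 - 2x^2, and match powers of x.
Initial conditions: a_0 = 2, a_1 = -1.
Setting the coefficient of each power of x to zero and solving order by order (substituting the coefficients already found):
  x^0: 2 a_2 + a_0 = 0  ->  2 a_2 = -a_0 = -2  ->  a_2 = -1
  x^1: 6 a_3 + a_1 = 0  ->  6 a_3 = -a_1 = 1  ->  a_3 = 1/6
  x^2: 12 a_4 + a_2 - 2 a_0 = 0  ->  12 a_4 = -a_2 + 2 a_0 = 5  ->  a_4 = 5/12
  x^3: 20 a_5 + a_3 - 2 a_1 = 0  ->  20 a_5 = -a_3 + 2 a_1 = -13/6  ->  a_5 = -13/120
  x^4: 30 a_6 + a_4 - 2 a_2 = 0  ->  30 a_6 = -a_4 + 2 a_2 = -29/12  ->  a_6 = -29/360
Truncated series: y(x) = 2 - x - x^2 + (1/6) x^3 + (5/12) x^4 - (13/120) x^5 - (29/360) x^6 + O(x^7).

a_0 = 2; a_1 = -1; a_2 = -1; a_3 = 1/6; a_4 = 5/12; a_5 = -13/120; a_6 = -29/360


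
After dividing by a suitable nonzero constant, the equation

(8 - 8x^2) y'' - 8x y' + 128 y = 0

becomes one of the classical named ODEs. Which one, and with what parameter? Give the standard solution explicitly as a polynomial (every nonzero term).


All three coefficients share the factor 8; dividing through by 8 gives  (1 - x^2) y'' - x y' + 16 y = 0.
This matches the Chebyshev equation (1 - x^2) y'' - x y' + n^2 y = 0 (note the -x y' term, not -2x y') with n^2 = 16, so n = 4; the polynomial solution is T_4(x).
With y = sum_k a_k x^k, matching x^k gives (k+2)(k+1) a_{k+2} = (k^2 - n^2) a_k = (k - 4)(k + 4) a_k. The right side vanishes at k = 4, so the series with the parity of 4 terminates at degree 4.
Standard normalization: leading coefficient of T_n is 2^(n-1), so a_4 = 2^3 = 8. Work downward with a_k = (k+1)(k+2) a_{k+2} / ((k - 4)(k + 4)):
  a_2 = (3)(4)(8) / ((2 - 4)(2 + 4)) = 96/(-12) = -8
  a_0 = (1)(2)(-8) / ((0 - 4)(0 + 4)) = -16/(-16) = 1
Hence T_4(x) = 8 x^4 - 8 x^2 + 1.

T_4(x); series = 8 x^4 - 8 x^2 + 1


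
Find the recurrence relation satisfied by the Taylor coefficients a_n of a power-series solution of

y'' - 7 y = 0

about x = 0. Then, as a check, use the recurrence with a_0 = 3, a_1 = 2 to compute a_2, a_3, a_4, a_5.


Substitute y = sum_n a_n x^n into y'' + (const) y = 0.
y''(x) = sum_{n>=0} (n+2)(n+1) a_{n+2} x^n.
The ODE becomes sum_n [(n+2)(n+1) a_{n+2} - 7 a_n] x^n = 0.
Setting each coefficient to zero gives the recurrence:
  (n+2)(n+1) a_{n+2} - 7 a_n = 0,
  a_{n+2} = 7 / ((n+1)(n+2)) a_n.

Check with a_0 = 3, a_1 = 2 (apply the recurrence for n = 0, 1, 2, 3): a_0 = 3, a_1 = 2, a_2 = 21/2, a_3 = 7/3, a_4 = 49/8, a_5 = 49/60.

a_{n+2} = 7/((n+1)(n+2)) * a_n; check: a_0 = 3, a_1 = 2, a_2 = 21/2, a_3 = 7/3, a_4 = 49/8, a_5 = 49/60


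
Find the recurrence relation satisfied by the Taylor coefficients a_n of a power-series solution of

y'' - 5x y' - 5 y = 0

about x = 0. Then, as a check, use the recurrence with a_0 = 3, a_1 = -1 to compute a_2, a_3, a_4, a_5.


Substitute y = sum_n a_n x^n.
y''(x) has coefficient (n+2)(n+1) a_{n+2} at x^n;
-5 x y'(x) has coefficient -5 n a_n at x^n (shift);
-5 y(x) has coefficient -5 a_n at x^n.
Matching x^n: (n+2)(n+1) a_{n+2} + (-5n - 5) a_n = 0.
Thus a_{n+2} = (5n + 5) / ((n+1)(n+2)) * a_n.

Check with a_0 = 3, a_1 = -1 (apply the recurrence for n = 0, 1, 2, 3): a_0 = 3, a_1 = -1, a_2 = 15/2, a_3 = -5/3, a_4 = 75/8, a_5 = -5/3.

a_(n+2) = (5n + 5) / ((n+1)(n+2)) * a_n; check: a_0 = 3, a_1 = -1, a_2 = 15/2, a_3 = -5/3, a_4 = 75/8, a_5 = -5/3


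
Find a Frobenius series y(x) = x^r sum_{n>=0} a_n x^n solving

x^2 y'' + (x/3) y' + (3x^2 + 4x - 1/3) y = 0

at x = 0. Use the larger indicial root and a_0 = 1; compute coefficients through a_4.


Write in Frobenius form y'' + (p(x)/x) y' + (q(x)/x^2) y = 0:
  p(x) = 1/3,  q(x) = 3x^2 + 4x - 1/3.
Indicial equation: r(r-1) + (1/3) r + (-1/3) = 0 -> roots r_1 = 1, r_2 = -1/3.
Take r = r_1 = 1. Let y(x) = x^r sum_{n>=0} a_n x^n with a_0 = 1.
Substitute y = x^r sum a_n x^n and match x^{r+n}. The recurrence is
  D(n) a_n + 4 a_{n-1} + 3 a_{n-2} = 0,  where D(n) = (r+n)(r+n-1) + (1/3)(r+n) + (-1/3).
  a_n = [-4 a_{n-1} - 3 a_{n-2}] / D(n).
Since the indicial polynomial factors as (r - r_1)(r - r_2), D(n) = (r_1 + n - r_1)(r_1 + n - r_2) = n(n + 4/3).
Evaluating step by step (a_0 = 1):
  n = 1: D(1) = 1(1 + 4/3) = 7/3; numerator = -4(1) = -4; a_1 = (-4)/(7/3) = -12/7
  n = 2: D(2) = 2(2 + 4/3) = 20/3; numerator = -4(-12/7) - 3(1) = 27/7; a_2 = (27/7)/(20/3) = 81/140
  n = 3: D(3) = 3(3 + 4/3) = 13; numerator = -4(81/140) - 3(-12/7) = 99/35; a_3 = (99/35)/(13) = 99/455
  n = 4: D(4) = 4(4 + 4/3) = 64/3; numerator = -4(99/455) - 3(81/140) = -4743/1820; a_4 = (-4743/1820)/(64/3) = -14229/116480

r = 1; a_0 = 1; a_1 = -12/7; a_2 = 81/140; a_3 = 99/455; a_4 = -14229/116480


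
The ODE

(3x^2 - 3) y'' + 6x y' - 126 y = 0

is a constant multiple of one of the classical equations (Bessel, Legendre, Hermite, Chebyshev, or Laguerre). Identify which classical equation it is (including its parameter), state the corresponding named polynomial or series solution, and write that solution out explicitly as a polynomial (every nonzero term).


All three coefficients share the factor -3; dividing through by -3 gives  (1 - x^2) y'' - 2x y' + 42 y = 0.
This matches the Legendre equation (1 - x^2) y'' - 2x y' + n(n+1) y = 0 (note the -2x y' term) with n(n+1) = 42, so n = 6; the polynomial solution is P_6(x).
With y = sum_k a_k x^k, matching x^k gives (k+2)(k+1) a_{k+2} = [k(k+1) - n(n+1)] a_k = (k - 6)(k + 7) a_k. The right side vanishes at k = 6, so the series with the parity of 6 terminates at degree 6.
Standard normalization (P_n(1) = 1): leading coefficient (2n)!/(2^n (n!)^2) = 479001600/(64*518400) = 231/16, so a_6 = 231/16. Work downward with a_k = (k+1)(k+2) a_{k+2} / ((k - 6)(k + 7)):
  a_4 = (5)(6)(231/16) / ((4 - 6)(4 + 7)) = (3465/8)/(-22) = -315/16
  a_2 = (3)(4)(-315/16) / ((2 - 6)(2 + 7)) = (-945/4)/(-36) = 105/16
  a_0 = (1)(2)(105/16) / ((0 - 6)(0 + 7)) = (105/8)/(-42) = -5/16
Hence P_6(x) = 231 x^6/16 - 315 x^4/16 + 105 x^2/16 - 5/16.

P_6(x); series = 231 x^6/16 - 315 x^4/16 + 105 x^2/16 - 5/16


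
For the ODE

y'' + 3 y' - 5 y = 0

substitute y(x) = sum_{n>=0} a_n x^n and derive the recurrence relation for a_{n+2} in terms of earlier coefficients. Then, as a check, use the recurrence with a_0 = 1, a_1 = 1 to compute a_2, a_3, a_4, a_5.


Substitute y = sum_n a_n x^n.
y''(x) has coefficient (n+2)(n+1) a_{n+2} at x^n;
3 y'(x) has coefficient 3 (n+1) a_{n+1} at x^n;
-5 y(x) has coefficient -5 a_n at x^n.
Matching x^n: (n+2)(n+1) a_{n+2} + 3 (n+1) a_{n+1} - 5 a_n = 0.
Thus a_{n+2} = [-3 (n+1) a_{n+1} + 5 a_n] / ((n+1)(n+2)).

Check with a_0 = 1, a_1 = 1 (apply the recurrence for n = 0, 1, 2, 3): a_0 = 1, a_1 = 1, a_2 = 1, a_3 = -1/6, a_4 = 13/24, a_5 = -11/30.

a_(n+2) = [-3 (n+1) a_(n+1) + 5 a_n] / ((n+1)(n+2)); check: a_0 = 1, a_1 = 1, a_2 = 1, a_3 = -1/6, a_4 = 13/24, a_5 = -11/30


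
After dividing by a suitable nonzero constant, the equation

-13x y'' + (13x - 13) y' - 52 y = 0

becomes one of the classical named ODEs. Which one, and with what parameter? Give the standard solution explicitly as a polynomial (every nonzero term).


All three coefficients share the factor -13; dividing through by -13 gives  x y'' + (1 - x) y' + 4 y = 0.
This matches the Laguerre equation x y'' + (1 - x) y' + n y = 0 with n = 4; the polynomial solution is L_4(x).
With y = sum_k a_k x^k, matching x^k gives (k+1)k a_{k+1} + (k+1) a_{k+1} - k a_k + n a_k = 0, i.e. (k+1)^2 a_{k+1} = (k - n) a_k = (k - 4) a_k. The right side vanishes at k = 4, so the series terminates at degree 4.
Standard normalization L_n(0) = 1 gives a_0 = 1. Work upward with a_{k+1} = (k - 4) a_k / (k+1)^2:
  a_1 = (0 - 4)(1) / 1^2 = -4/1 = -4
  a_2 = (1 - 4)(-4) / 2^2 = 12/4 = 3
  a_3 = (2 - 4)(3) / 3^2 = -6/9 = -2/3
  a_4 = (3 - 4)(-2/3) / 4^2 = (2/3)/16 = 1/24
Hence L_4(x) = x^4/24 - 2 x^3/3 + 3 x^2 - 4 x + 1.

L_4(x); series = x^4/24 - 2 x^3/3 + 3 x^2 - 4 x + 1


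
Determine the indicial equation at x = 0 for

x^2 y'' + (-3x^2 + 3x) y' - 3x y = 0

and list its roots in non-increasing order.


Divide by x^2 to reach normal form y'' + P_1(x) y' + P_2(x) y = 0 with P_1(x) = -3 + 3/x and P_2(x) = -3/x.
x = 0 is a singular point because the y'-coefficient -3 + 3/x has a pole at x = 0 and the y-coefficient -3/x has a pole at x = 0.
It is a regular singular point because x P_1(x) = p(x) = 3 - 3x and x^2 P_2(x) = q(x) = -3x are polynomials, hence analytic at x = 0.
p(0) = 3,  q(0) = 0.
Indicial equation: r(r-1) + p(0) r + q(0) = 0, i.e. r^2 + (p(0) - 1) r + q(0) = 0, i.e. r^2 + 2 r = 0.
Discriminant: (2)^2 - 4(0) = 4, so r = (-2 ± 2)/2.
Solving: r_1 = 0, r_2 = -2.

indicial: r^2 + 2 r = 0; roots r_1 = 0, r_2 = -2


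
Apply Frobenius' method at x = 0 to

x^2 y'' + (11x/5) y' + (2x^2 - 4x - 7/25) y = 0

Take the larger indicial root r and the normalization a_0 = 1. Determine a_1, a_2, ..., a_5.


Write in Frobenius form y'' + (p(x)/x) y' + (q(x)/x^2) y = 0:
  p(x) = 11/5,  q(x) = 2x^2 - 4x - 7/25.
Indicial equation: r(r-1) + (11/5) r + (-7/25) = 0 -> roots r_1 = 1/5, r_2 = -7/5.
Take r = r_1 = 1/5. Let y(x) = x^r sum_{n>=0} a_n x^n with a_0 = 1.
Substitute y = x^r sum a_n x^n and match x^{r+n}. The recurrence is
  D(n) a_n - 4 a_{n-1} + 2 a_{n-2} = 0,  where D(n) = (r+n)(r+n-1) + (11/5)(r+n) + (-7/25).
  a_n = [4 a_{n-1} - 2 a_{n-2}] / D(n).
Since the indicial polynomial factors as (r - r_1)(r - r_2), D(n) = (r_1 + n - r_1)(r_1 + n - r_2) = n(n + 8/5).
Evaluating step by step (a_0 = 1):
  n = 1: D(1) = 1(1 + 8/5) = 13/5; numerator = 4(1) = 4; a_1 = (4)/(13/5) = 20/13
  n = 2: D(2) = 2(2 + 8/5) = 36/5; numerator = 4(20/13) - 2(1) = 54/13; a_2 = (54/13)/(36/5) = 15/26
  n = 3: D(3) = 3(3 + 8/5) = 69/5; numerator = 4(15/26) - 2(20/13) = -10/13; a_3 = (-10/13)/(69/5) = -50/897
  n = 4: D(4) = 4(4 + 8/5) = 112/5; numerator = 4(-50/897) - 2(15/26) = -95/69; a_4 = (-95/69)/(112/5) = -475/7728
  n = 5: D(5) = 5(5 + 8/5) = 33; numerator = 4(-475/7728) - 2(-50/897) = -1125/8372; a_5 = (-1125/8372)/(33) = -375/92092

r = 1/5; a_0 = 1; a_1 = 20/13; a_2 = 15/26; a_3 = -50/897; a_4 = -475/7728; a_5 = -375/92092


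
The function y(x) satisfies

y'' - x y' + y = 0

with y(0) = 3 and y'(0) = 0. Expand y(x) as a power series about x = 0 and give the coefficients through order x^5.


Ansatz: y(x) = sum_{n>=0} a_n x^n, so y'(x) = sum_{n>=1} n a_n x^(n-1) and y''(x) = sum_{n>=2} n(n-1) a_n x^(n-2).
Substitute into P(x) y'' + Q(x) y' + R(x) y = 0 with P(x) = 1, Q(x) = -x, R(x) = 1, and match powers of x.
Initial conditions: a_0 = 3, a_1 = 0.
Setting the coefficient of each power of x to zero and solving order by order (substituting the coefficients already found):
  x^0: 2 a_2 + a_0 = 0  ->  2 a_2 = -a_0 = -3  ->  a_2 = -3/2
  x^1: 6 a_3 = 0  ->  a_3 = 0
  x^2: 12 a_4 - a_2 = 0  ->  12 a_4 = a_2 = -3/2  ->  a_4 = -1/8
  x^3: 20 a_5 - 2 a_3 = 0  ->  20 a_5 = 2 a_3 = 0  ->  a_5 = 0
Truncated series: y(x) = 3 - (3/2) x^2 - (1/8) x^4 + O(x^6).

a_0 = 3; a_1 = 0; a_2 = -3/2; a_3 = 0; a_4 = -1/8; a_5 = 0


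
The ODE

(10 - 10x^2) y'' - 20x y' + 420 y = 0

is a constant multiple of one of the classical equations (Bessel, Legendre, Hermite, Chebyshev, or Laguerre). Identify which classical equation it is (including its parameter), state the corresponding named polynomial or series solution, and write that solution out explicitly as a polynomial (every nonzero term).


All three coefficients share the factor 10; dividing through by 10 gives  (1 - x^2) y'' - 2x y' + 42 y = 0.
This matches the Legendre equation (1 - x^2) y'' - 2x y' + n(n+1) y = 0 (note the -2x y' term) with n(n+1) = 42, so n = 6; the polynomial solution is P_6(x).
With y = sum_k a_k x^k, matching x^k gives (k+2)(k+1) a_{k+2} = [k(k+1) - n(n+1)] a_k = (k - 6)(k + 7) a_k. The right side vanishes at k = 6, so the series with the parity of 6 terminates at degree 6.
Standard normalization (P_n(1) = 1): leading coefficient (2n)!/(2^n (n!)^2) = 479001600/(64*518400) = 231/16, so a_6 = 231/16. Work downward with a_k = (k+1)(k+2) a_{k+2} / ((k - 6)(k + 7)):
  a_4 = (5)(6)(231/16) / ((4 - 6)(4 + 7)) = (3465/8)/(-22) = -315/16
  a_2 = (3)(4)(-315/16) / ((2 - 6)(2 + 7)) = (-945/4)/(-36) = 105/16
  a_0 = (1)(2)(105/16) / ((0 - 6)(0 + 7)) = (105/8)/(-42) = -5/16
Hence P_6(x) = 231 x^6/16 - 315 x^4/16 + 105 x^2/16 - 5/16.

P_6(x); series = 231 x^6/16 - 315 x^4/16 + 105 x^2/16 - 5/16


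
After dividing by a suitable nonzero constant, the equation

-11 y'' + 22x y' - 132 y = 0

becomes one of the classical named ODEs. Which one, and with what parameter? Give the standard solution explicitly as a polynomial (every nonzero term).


All three coefficients share the factor -11; dividing through by -11 gives  y'' - 2x y' + 12 y = 0.
This matches the Hermite equation y'' - 2x y' + 2n y = 0 with 2n = 12, so n = 6; the polynomial solution is H_6(x).
With y = sum_k a_k x^k, matching x^k gives (k+2)(k+1) a_{k+2} = 2(k - n) a_k = 2(k - 6) a_k. The right side vanishes at k = 6, so the series with the parity of 6 terminates at degree 6.
Standard normalization: leading coefficient of H_n is 2^n, so a_6 = 2^6 = 64. Work downward with a_k = (k+1)(k+2) a_{k+2} / (2(k - n)):
  a_4 = (5)(6)(64) / (2(4 - 6)) = 1920/(-4) = -480
  a_2 = (3)(4)(-480) / (2(2 - 6)) = -5760/(-8) = 720
  a_0 = (1)(2)(720) / (2(0 - 6)) = 1440/(-12) = -120
Hence H_6(x) = 64 x^6 - 480 x^4 + 720 x^2 - 120.

H_6(x); series = 64 x^6 - 480 x^4 + 720 x^2 - 120


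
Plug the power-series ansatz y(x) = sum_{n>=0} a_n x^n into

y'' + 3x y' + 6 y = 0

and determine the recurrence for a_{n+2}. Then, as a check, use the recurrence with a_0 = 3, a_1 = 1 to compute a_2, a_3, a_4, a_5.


Substitute y = sum_n a_n x^n.
y''(x) has coefficient (n+2)(n+1) a_{n+2} at x^n;
3 x y'(x) has coefficient 3 n a_n at x^n (shift);
6 y(x) has coefficient 6 a_n at x^n.
Matching x^n: (n+2)(n+1) a_{n+2} + (3n + 6) a_n = 0.
Thus a_{n+2} = (-3n - 6) / ((n+1)(n+2)) * a_n.

Check with a_0 = 3, a_1 = 1 (apply the recurrence for n = 0, 1, 2, 3): a_0 = 3, a_1 = 1, a_2 = -9, a_3 = -3/2, a_4 = 9, a_5 = 9/8.

a_(n+2) = (-3n - 6) / ((n+1)(n+2)) * a_n; check: a_0 = 3, a_1 = 1, a_2 = -9, a_3 = -3/2, a_4 = 9, a_5 = 9/8


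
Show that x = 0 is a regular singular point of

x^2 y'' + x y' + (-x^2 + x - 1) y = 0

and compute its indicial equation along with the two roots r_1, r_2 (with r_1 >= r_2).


Divide by x^2 to reach normal form y'' + P_1(x) y' + P_2(x) y = 0 with P_1(x) = 1/x and P_2(x) = -1 + 1/x - 1/x^2.
x = 0 is a singular point because the y'-coefficient 1/x has a pole at x = 0 and the y-coefficient -1 + 1/x - 1/x^2 has a pole at x = 0.
It is a regular singular point because x P_1(x) = p(x) = 1 and x^2 P_2(x) = q(x) = -x^2 + x - 1 are polynomials, hence analytic at x = 0.
p(0) = 1,  q(0) = -1.
Indicial equation: r(r-1) + p(0) r + q(0) = 0, i.e. r^2 + (p(0) - 1) r + q(0) = 0, i.e. r^2 - 1 = 0.
Discriminant: (0)^2 - 4(-1) = 4, so r = (0 ± 2)/2.
Solving: r_1 = 1, r_2 = -1.

indicial: r^2 - 1 = 0; roots r_1 = 1, r_2 = -1


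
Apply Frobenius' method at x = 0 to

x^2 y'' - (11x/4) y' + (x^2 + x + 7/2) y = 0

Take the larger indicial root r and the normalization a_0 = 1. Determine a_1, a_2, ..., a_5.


Write in Frobenius form y'' + (p(x)/x) y' + (q(x)/x^2) y = 0:
  p(x) = -11/4,  q(x) = x^2 + x + 7/2.
Indicial equation: r(r-1) + (-11/4) r + (7/2) = 0 -> roots r_1 = 2, r_2 = 7/4.
Take r = r_1 = 2. Let y(x) = x^r sum_{n>=0} a_n x^n with a_0 = 1.
Substitute y = x^r sum a_n x^n and match x^{r+n}. The recurrence is
  D(n) a_n + 1 a_{n-1} + 1 a_{n-2} = 0,  where D(n) = (r+n)(r+n-1) + (-11/4)(r+n) + (7/2).
  a_n = [-1 a_{n-1} - 1 a_{n-2}] / D(n).
Since the indicial polynomial factors as (r - r_1)(r - r_2), D(n) = (r_1 + n - r_1)(r_1 + n - r_2) = n(n + 1/4).
Evaluating step by step (a_0 = 1):
  n = 1: D(1) = 1(1 + 1/4) = 5/4; numerator = -1(1) = -1; a_1 = (-1)/(5/4) = -4/5
  n = 2: D(2) = 2(2 + 1/4) = 9/2; numerator = -1(-4/5) - 1(1) = -1/5; a_2 = (-1/5)/(9/2) = -2/45
  n = 3: D(3) = 3(3 + 1/4) = 39/4; numerator = -1(-2/45) - 1(-4/5) = 38/45; a_3 = (38/45)/(39/4) = 152/1755
  n = 4: D(4) = 4(4 + 1/4) = 17; numerator = -1(152/1755) - 1(-2/45) = -74/1755; a_4 = (-74/1755)/(17) = -74/29835
  n = 5: D(5) = 5(5 + 1/4) = 105/4; numerator = -1(-74/29835) - 1(152/1755) = -502/5967; a_5 = (-502/5967)/(105/4) = -2008/626535

r = 2; a_0 = 1; a_1 = -4/5; a_2 = -2/45; a_3 = 152/1755; a_4 = -74/29835; a_5 = -2008/626535


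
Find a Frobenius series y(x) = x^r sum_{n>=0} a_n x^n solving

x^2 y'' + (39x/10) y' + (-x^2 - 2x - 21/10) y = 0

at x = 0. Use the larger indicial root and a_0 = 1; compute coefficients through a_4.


Write in Frobenius form y'' + (p(x)/x) y' + (q(x)/x^2) y = 0:
  p(x) = 39/10,  q(x) = -x^2 - 2x - 21/10.
Indicial equation: r(r-1) + (39/10) r + (-21/10) = 0 -> roots r_1 = 3/5, r_2 = -7/2.
Take r = r_1 = 3/5. Let y(x) = x^r sum_{n>=0} a_n x^n with a_0 = 1.
Substitute y = x^r sum a_n x^n and match x^{r+n}. The recurrence is
  D(n) a_n - 2 a_{n-1} - 1 a_{n-2} = 0,  where D(n) = (r+n)(r+n-1) + (39/10)(r+n) + (-21/10).
  a_n = [2 a_{n-1} + 1 a_{n-2}] / D(n).
Since the indicial polynomial factors as (r - r_1)(r - r_2), D(n) = (r_1 + n - r_1)(r_1 + n - r_2) = n(n + 41/10).
Evaluating step by step (a_0 = 1):
  n = 1: D(1) = 1(1 + 41/10) = 51/10; numerator = 2(1) = 2; a_1 = (2)/(51/10) = 20/51
  n = 2: D(2) = 2(2 + 41/10) = 61/5; numerator = 2(20/51) + 1(1) = 91/51; a_2 = (91/51)/(61/5) = 455/3111
  n = 3: D(3) = 3(3 + 41/10) = 213/10; numerator = 2(455/3111) + 1(20/51) = 710/1037; a_3 = (710/1037)/(213/10) = 100/3111
  n = 4: D(4) = 4(4 + 41/10) = 162/5; numerator = 2(100/3111) + 1(455/3111) = 655/3111; a_4 = (655/3111)/(162/5) = 3275/503982

r = 3/5; a_0 = 1; a_1 = 20/51; a_2 = 455/3111; a_3 = 100/3111; a_4 = 3275/503982


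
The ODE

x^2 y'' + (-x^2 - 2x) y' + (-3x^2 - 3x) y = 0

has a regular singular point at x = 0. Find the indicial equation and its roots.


Divide by x^2 to reach normal form y'' + P_1(x) y' + P_2(x) y = 0 with P_1(x) = -1 - 2/x and P_2(x) = -3 - 3/x.
x = 0 is a singular point because the y'-coefficient -1 - 2/x has a pole at x = 0 and the y-coefficient -3 - 3/x has a pole at x = 0.
It is a regular singular point because x P_1(x) = p(x) = -x - 2 and x^2 P_2(x) = q(x) = -3x^2 - 3x are polynomials, hence analytic at x = 0.
p(0) = -2,  q(0) = 0.
Indicial equation: r(r-1) + p(0) r + q(0) = 0, i.e. r^2 + (p(0) - 1) r + q(0) = 0, i.e. r^2 - 3 r = 0.
Discriminant: (-3)^2 - 4(0) = 9, so r = (3 ± 3)/2.
Solving: r_1 = 3, r_2 = 0.

indicial: r^2 - 3 r = 0; roots r_1 = 3, r_2 = 0


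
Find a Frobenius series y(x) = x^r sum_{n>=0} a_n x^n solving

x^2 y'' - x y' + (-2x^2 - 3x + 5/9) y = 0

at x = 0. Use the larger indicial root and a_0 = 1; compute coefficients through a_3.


Write in Frobenius form y'' + (p(x)/x) y' + (q(x)/x^2) y = 0:
  p(x) = -1,  q(x) = -2x^2 - 3x + 5/9.
Indicial equation: r(r-1) + (-1) r + (5/9) = 0 -> roots r_1 = 5/3, r_2 = 1/3.
Take r = r_1 = 5/3. Let y(x) = x^r sum_{n>=0} a_n x^n with a_0 = 1.
Substitute y = x^r sum a_n x^n and match x^{r+n}. The recurrence is
  D(n) a_n - 3 a_{n-1} - 2 a_{n-2} = 0,  where D(n) = (r+n)(r+n-1) + (-1)(r+n) + (5/9).
  a_n = [3 a_{n-1} + 2 a_{n-2}] / D(n).
Since the indicial polynomial factors as (r - r_1)(r - r_2), D(n) = (r_1 + n - r_1)(r_1 + n - r_2) = n(n + 4/3).
Evaluating step by step (a_0 = 1):
  n = 1: D(1) = 1(1 + 4/3) = 7/3; numerator = 3(1) = 3; a_1 = (3)/(7/3) = 9/7
  n = 2: D(2) = 2(2 + 4/3) = 20/3; numerator = 3(9/7) + 2(1) = 41/7; a_2 = (41/7)/(20/3) = 123/140
  n = 3: D(3) = 3(3 + 4/3) = 13; numerator = 3(123/140) + 2(9/7) = 729/140; a_3 = (729/140)/(13) = 729/1820

r = 5/3; a_0 = 1; a_1 = 9/7; a_2 = 123/140; a_3 = 729/1820


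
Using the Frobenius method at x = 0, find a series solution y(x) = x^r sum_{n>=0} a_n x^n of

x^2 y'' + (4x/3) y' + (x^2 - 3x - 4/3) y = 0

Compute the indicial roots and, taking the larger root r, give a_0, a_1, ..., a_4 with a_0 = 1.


Write in Frobenius form y'' + (p(x)/x) y' + (q(x)/x^2) y = 0:
  p(x) = 4/3,  q(x) = x^2 - 3x - 4/3.
Indicial equation: r(r-1) + (4/3) r + (-4/3) = 0 -> roots r_1 = 1, r_2 = -4/3.
Take r = r_1 = 1. Let y(x) = x^r sum_{n>=0} a_n x^n with a_0 = 1.
Substitute y = x^r sum a_n x^n and match x^{r+n}. The recurrence is
  D(n) a_n - 3 a_{n-1} + 1 a_{n-2} = 0,  where D(n) = (r+n)(r+n-1) + (4/3)(r+n) + (-4/3).
  a_n = [3 a_{n-1} - 1 a_{n-2}] / D(n).
Since the indicial polynomial factors as (r - r_1)(r - r_2), D(n) = (r_1 + n - r_1)(r_1 + n - r_2) = n(n + 7/3).
Evaluating step by step (a_0 = 1):
  n = 1: D(1) = 1(1 + 7/3) = 10/3; numerator = 3(1) = 3; a_1 = (3)/(10/3) = 9/10
  n = 2: D(2) = 2(2 + 7/3) = 26/3; numerator = 3(9/10) - 1(1) = 17/10; a_2 = (17/10)/(26/3) = 51/260
  n = 3: D(3) = 3(3 + 7/3) = 16; numerator = 3(51/260) - 1(9/10) = -81/260; a_3 = (-81/260)/(16) = -81/4160
  n = 4: D(4) = 4(4 + 7/3) = 76/3; numerator = 3(-81/4160) - 1(51/260) = -1059/4160; a_4 = (-1059/4160)/(76/3) = -3177/316160

r = 1; a_0 = 1; a_1 = 9/10; a_2 = 51/260; a_3 = -81/4160; a_4 = -3177/316160


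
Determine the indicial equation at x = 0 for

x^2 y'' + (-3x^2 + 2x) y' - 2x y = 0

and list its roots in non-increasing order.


Divide by x^2 to reach normal form y'' + P_1(x) y' + P_2(x) y = 0 with P_1(x) = -3 + 2/x and P_2(x) = -2/x.
x = 0 is a singular point because the y'-coefficient -3 + 2/x has a pole at x = 0 and the y-coefficient -2/x has a pole at x = 0.
It is a regular singular point because x P_1(x) = p(x) = 2 - 3x and x^2 P_2(x) = q(x) = -2x are polynomials, hence analytic at x = 0.
p(0) = 2,  q(0) = 0.
Indicial equation: r(r-1) + p(0) r + q(0) = 0, i.e. r^2 + (p(0) - 1) r + q(0) = 0, i.e. r^2 + 1 r = 0.
Discriminant: (1)^2 - 4(0) = 1, so r = (-1 ± 1)/2.
Solving: r_1 = 0, r_2 = -1.

indicial: r^2 + 1 r = 0; roots r_1 = 0, r_2 = -1


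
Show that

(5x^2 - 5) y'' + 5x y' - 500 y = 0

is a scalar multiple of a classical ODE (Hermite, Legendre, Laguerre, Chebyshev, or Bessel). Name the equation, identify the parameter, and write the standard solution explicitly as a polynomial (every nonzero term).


All three coefficients share the factor -5; dividing through by -5 gives  (1 - x^2) y'' - x y' + 100 y = 0.
This matches the Chebyshev equation (1 - x^2) y'' - x y' + n^2 y = 0 (note the -x y' term, not -2x y') with n^2 = 100, so n = 10; the polynomial solution is T_10(x).
With y = sum_k a_k x^k, matching x^k gives (k+2)(k+1) a_{k+2} = (k^2 - n^2) a_k = (k - 10)(k + 10) a_k. The right side vanishes at k = 10, so the series with the parity of 10 terminates at degree 10.
Standard normalization: leading coefficient of T_n is 2^(n-1), so a_10 = 2^9 = 512. Work downward with a_k = (k+1)(k+2) a_{k+2} / ((k - 10)(k + 10)):
  a_8 = (9)(10)(512) / ((8 - 10)(8 + 10)) = 46080/(-36) = -1280
  a_6 = (7)(8)(-1280) / ((6 - 10)(6 + 10)) = -71680/(-64) = 1120
  a_4 = (5)(6)(1120) / ((4 - 10)(4 + 10)) = 33600/(-84) = -400
  a_2 = (3)(4)(-400) / ((2 - 10)(2 + 10)) = -4800/(-96) = 50
  a_0 = (1)(2)(50) / ((0 - 10)(0 + 10)) = 100/(-100) = -1
Hence T_10(x) = 512 x^10 - 1280 x^8 + 1120 x^6 - 400 x^4 + 50 x^2 - 1.

T_10(x); series = 512 x^10 - 1280 x^8 + 1120 x^6 - 400 x^4 + 50 x^2 - 1


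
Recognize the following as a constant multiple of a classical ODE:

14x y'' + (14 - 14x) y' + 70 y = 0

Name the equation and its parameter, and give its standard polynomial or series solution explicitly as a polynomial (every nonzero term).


All three coefficients share the factor 14; dividing through by 14 gives  x y'' + (1 - x) y' + 5 y = 0.
This matches the Laguerre equation x y'' + (1 - x) y' + n y = 0 with n = 5; the polynomial solution is L_5(x).
With y = sum_k a_k x^k, matching x^k gives (k+1)k a_{k+1} + (k+1) a_{k+1} - k a_k + n a_k = 0, i.e. (k+1)^2 a_{k+1} = (k - n) a_k = (k - 5) a_k. The right side vanishes at k = 5, so the series terminates at degree 5.
Standard normalization L_n(0) = 1 gives a_0 = 1. Work upward with a_{k+1} = (k - 5) a_k / (k+1)^2:
  a_1 = (0 - 5)(1) / 1^2 = -5/1 = -5
  a_2 = (1 - 5)(-5) / 2^2 = 20/4 = 5
  a_3 = (2 - 5)(5) / 3^2 = -15/9 = -5/3
  a_4 = (3 - 5)(-5/3) / 4^2 = (10/3)/16 = 5/24
  a_5 = (4 - 5)(5/24) / 5^2 = (-5/24)/25 = -1/120
Hence L_5(x) = -x^5/120 + 5 x^4/24 - 5 x^3/3 + 5 x^2 - 5 x + 1.

L_5(x); series = -x^5/120 + 5 x^4/24 - 5 x^3/3 + 5 x^2 - 5 x + 1


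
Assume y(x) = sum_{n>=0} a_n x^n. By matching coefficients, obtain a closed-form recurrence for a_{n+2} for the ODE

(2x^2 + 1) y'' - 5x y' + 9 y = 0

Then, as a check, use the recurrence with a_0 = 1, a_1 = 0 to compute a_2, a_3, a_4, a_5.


Substitute y = sum_n a_n x^n.
(1 + 2 x^2) y'' contributes (n+2)(n+1) a_{n+2} + 2 n(n-1) a_n at x^n.
-5 x y'(x) contributes -5 n a_n at x^n.
9 y(x) contributes 9 a_n at x^n.
Matching x^n: (n+2)(n+1) a_{n+2} + (2 n(n-1) - 5 n + 9) a_n = 0.
Thus a_{n+2} = (-2 n(n-1) + 5 n - 9) / ((n+1)(n+2)) * a_n.

Check with a_0 = 1, a_1 = 0 (apply the recurrence for n = 0, 1, 2, 3): a_0 = 1, a_1 = 0, a_2 = -9/2, a_3 = 0, a_4 = 9/8, a_5 = 0.

a_(n+2) = (-2 n(n-1) + 5 n - 9) / ((n+1)(n+2)) * a_n; check: a_0 = 1, a_1 = 0, a_2 = -9/2, a_3 = 0, a_4 = 9/8, a_5 = 0


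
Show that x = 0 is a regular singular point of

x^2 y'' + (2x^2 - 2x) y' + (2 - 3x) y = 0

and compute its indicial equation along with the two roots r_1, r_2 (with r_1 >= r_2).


Divide by x^2 to reach normal form y'' + P_1(x) y' + P_2(x) y = 0 with P_1(x) = 2 - 2/x and P_2(x) = -3/x + 2/x^2.
x = 0 is a singular point because the y'-coefficient 2 - 2/x has a pole at x = 0 and the y-coefficient -3/x + 2/x^2 has a pole at x = 0.
It is a regular singular point because x P_1(x) = p(x) = 2x - 2 and x^2 P_2(x) = q(x) = 2 - 3x are polynomials, hence analytic at x = 0.
p(0) = -2,  q(0) = 2.
Indicial equation: r(r-1) + p(0) r + q(0) = 0, i.e. r^2 + (p(0) - 1) r + q(0) = 0, i.e. r^2 - 3 r + 2 = 0.
Discriminant: (-3)^2 - 4(2) = 1, so r = (3 ± 1)/2.
Solving: r_1 = 2, r_2 = 1.

indicial: r^2 - 3 r + 2 = 0; roots r_1 = 2, r_2 = 1


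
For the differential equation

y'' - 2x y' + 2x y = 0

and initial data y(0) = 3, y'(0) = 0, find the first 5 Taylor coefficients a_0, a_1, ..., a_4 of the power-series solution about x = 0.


Ansatz: y(x) = sum_{n>=0} a_n x^n, so y'(x) = sum_{n>=1} n a_n x^(n-1) and y''(x) = sum_{n>=2} n(n-1) a_n x^(n-2).
Substitute into P(x) y'' + Q(x) y' + R(x) y = 0 with P(x) = 1, Q(x) = -2x, R(x) = 2x, and match powers of x.
Initial conditions: a_0 = 3, a_1 = 0.
Setting the coefficient of each power of x to zero and solving order by order (substituting the coefficients already found):
  x^0: 2 a_2 = 0  ->  a_2 = 0
  x^1: 6 a_3 - 2 a_1 + 2 a_0 = 0  ->  6 a_3 = 2 a_1 - 2 a_0 = -6  ->  a_3 = -1
  x^2: 12 a_4 - 4 a_2 + 2 a_1 = 0  ->  12 a_4 = 4 a_2 - 2 a_1 = 0  ->  a_4 = 0
Truncated series: y(x) = 3 - x^3 + O(x^5).

a_0 = 3; a_1 = 0; a_2 = 0; a_3 = -1; a_4 = 0


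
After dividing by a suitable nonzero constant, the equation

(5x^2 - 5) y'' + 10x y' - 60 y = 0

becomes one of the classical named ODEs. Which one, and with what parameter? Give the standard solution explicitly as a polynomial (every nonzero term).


All three coefficients share the factor -5; dividing through by -5 gives  (1 - x^2) y'' - 2x y' + 12 y = 0.
This matches the Legendre equation (1 - x^2) y'' - 2x y' + n(n+1) y = 0 (note the -2x y' term) with n(n+1) = 12, so n = 3; the polynomial solution is P_3(x).
With y = sum_k a_k x^k, matching x^k gives (k+2)(k+1) a_{k+2} = [k(k+1) - n(n+1)] a_k = (k - 3)(k + 4) a_k. The right side vanishes at k = 3, so the series with the parity of 3 terminates at degree 3.
Standard normalization (P_n(1) = 1): leading coefficient (2n)!/(2^n (n!)^2) = 720/(8*36) = 5/2, so a_3 = 5/2. Work downward with a_k = (k+1)(k+2) a_{k+2} / ((k - 3)(k + 4)):
  a_1 = (2)(3)(5/2) / ((1 - 3)(1 + 4)) = 15/(-10) = -3/2
Hence P_3(x) = 5 x^3/2 - 3 x/2.

P_3(x); series = 5 x^3/2 - 3 x/2


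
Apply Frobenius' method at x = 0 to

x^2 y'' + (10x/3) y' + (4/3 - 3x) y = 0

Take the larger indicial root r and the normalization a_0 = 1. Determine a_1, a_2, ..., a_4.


Write in Frobenius form y'' + (p(x)/x) y' + (q(x)/x^2) y = 0:
  p(x) = 10/3,  q(x) = 4/3 - 3x.
Indicial equation: r(r-1) + (10/3) r + (4/3) = 0 -> roots r_1 = -1, r_2 = -4/3.
Take r = r_1 = -1. Let y(x) = x^r sum_{n>=0} a_n x^n with a_0 = 1.
Substitute y = x^r sum a_n x^n and match x^{r+n}. The recurrence is
  D(n) a_n - 3 a_{n-1} = 0,  where D(n) = (r+n)(r+n-1) + (10/3)(r+n) + (4/3).
  a_n = 3 / D(n) * a_{n-1}.
Since the indicial polynomial factors as (r - r_1)(r - r_2), D(n) = (r_1 + n - r_1)(r_1 + n - r_2) = n(n + 1/3).
Evaluating step by step (a_0 = 1):
  n = 1: D(1) = 1(1 + 1/3) = 4/3; numerator = 3(1) = 3; a_1 = (3)/(4/3) = 9/4
  n = 2: D(2) = 2(2 + 1/3) = 14/3; numerator = 3(9/4) = 27/4; a_2 = (27/4)/(14/3) = 81/56
  n = 3: D(3) = 3(3 + 1/3) = 10; numerator = 3(81/56) = 243/56; a_3 = (243/56)/(10) = 243/560
  n = 4: D(4) = 4(4 + 1/3) = 52/3; numerator = 3(243/560) = 729/560; a_4 = (729/560)/(52/3) = 2187/29120

r = -1; a_0 = 1; a_1 = 9/4; a_2 = 81/56; a_3 = 243/560; a_4 = 2187/29120


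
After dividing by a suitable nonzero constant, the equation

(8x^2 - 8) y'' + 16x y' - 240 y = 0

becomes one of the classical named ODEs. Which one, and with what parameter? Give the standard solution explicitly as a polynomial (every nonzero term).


All three coefficients share the factor -8; dividing through by -8 gives  (1 - x^2) y'' - 2x y' + 30 y = 0.
This matches the Legendre equation (1 - x^2) y'' - 2x y' + n(n+1) y = 0 (note the -2x y' term) with n(n+1) = 30, so n = 5; the polynomial solution is P_5(x).
With y = sum_k a_k x^k, matching x^k gives (k+2)(k+1) a_{k+2} = [k(k+1) - n(n+1)] a_k = (k - 5)(k + 6) a_k. The right side vanishes at k = 5, so the series with the parity of 5 terminates at degree 5.
Standard normalization (P_n(1) = 1): leading coefficient (2n)!/(2^n (n!)^2) = 3628800/(32*14400) = 63/8, so a_5 = 63/8. Work downward with a_k = (k+1)(k+2) a_{k+2} / ((k - 5)(k + 6)):
  a_3 = (4)(5)(63/8) / ((3 - 5)(3 + 6)) = (315/2)/(-18) = -35/4
  a_1 = (2)(3)(-35/4) / ((1 - 5)(1 + 6)) = (-105/2)/(-28) = 15/8
Hence P_5(x) = 63 x^5/8 - 35 x^3/4 + 15 x/8.

P_5(x); series = 63 x^5/8 - 35 x^3/4 + 15 x/8


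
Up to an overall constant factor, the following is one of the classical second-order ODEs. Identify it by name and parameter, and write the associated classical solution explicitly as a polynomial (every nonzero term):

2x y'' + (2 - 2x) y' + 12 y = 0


All three coefficients share the factor 2; dividing through by 2 gives  x y'' + (1 - x) y' + 6 y = 0.
This matches the Laguerre equation x y'' + (1 - x) y' + n y = 0 with n = 6; the polynomial solution is L_6(x).
With y = sum_k a_k x^k, matching x^k gives (k+1)k a_{k+1} + (k+1) a_{k+1} - k a_k + n a_k = 0, i.e. (k+1)^2 a_{k+1} = (k - n) a_k = (k - 6) a_k. The right side vanishes at k = 6, so the series terminates at degree 6.
Standard normalization L_n(0) = 1 gives a_0 = 1. Work upward with a_{k+1} = (k - 6) a_k / (k+1)^2:
  a_1 = (0 - 6)(1) / 1^2 = -6/1 = -6
  a_2 = (1 - 6)(-6) / 2^2 = 30/4 = 15/2
  a_3 = (2 - 6)(15/2) / 3^2 = -30/9 = -10/3
  a_4 = (3 - 6)(-10/3) / 4^2 = 10/16 = 5/8
  a_5 = (4 - 6)(5/8) / 5^2 = (-5/4)/25 = -1/20
  a_6 = (5 - 6)(-1/20) / 6^2 = (1/20)/36 = 1/720
Hence L_6(x) = x^6/720 - x^5/20 + 5 x^4/8 - 10 x^3/3 + 15 x^2/2 - 6 x + 1.

L_6(x); series = x^6/720 - x^5/20 + 5 x^4/8 - 10 x^3/3 + 15 x^2/2 - 6 x + 1


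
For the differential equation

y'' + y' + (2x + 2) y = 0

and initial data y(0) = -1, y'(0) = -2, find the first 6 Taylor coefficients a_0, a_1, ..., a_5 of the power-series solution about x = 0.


Ansatz: y(x) = sum_{n>=0} a_n x^n, so y'(x) = sum_{n>=1} n a_n x^(n-1) and y''(x) = sum_{n>=2} n(n-1) a_n x^(n-2).
Substitute into P(x) y'' + Q(x) y' + R(x) y = 0 with P(x) = 1, Q(x) = 1, R(x) = 2x + 2, and match powers of x.
Initial conditions: a_0 = -1, a_1 = -2.
Setting the coefficient of each power of x to zero and solving order by order (substituting the coefficients already found):
  x^0: 2 a_2 + a_1 + 2 a_0 = 0  ->  2 a_2 = -a_1 - 2 a_0 = 4  ->  a_2 = 2
  x^1: 6 a_3 + 2 a_2 + 2 a_1 + 2 a_0 = 0  ->  6 a_3 = -2 a_2 - 2 a_1 - 2 a_0 = 2  ->  a_3 = 1/3
  x^2: 12 a_4 + 3 a_3 + 2 a_2 + 2 a_1 = 0  ->  12 a_4 = -3 a_3 - 2 a_2 - 2 a_1 = -1  ->  a_4 = -1/12
  x^3: 20 a_5 + 4 a_4 + 2 a_3 + 2 a_2 = 0  ->  20 a_5 = -4 a_4 - 2 a_3 - 2 a_2 = -13/3  ->  a_5 = -13/60
Truncated series: y(x) = -1 - 2 x + 2 x^2 + (1/3) x^3 - (1/12) x^4 - (13/60) x^5 + O(x^6).

a_0 = -1; a_1 = -2; a_2 = 2; a_3 = 1/3; a_4 = -1/12; a_5 = -13/60


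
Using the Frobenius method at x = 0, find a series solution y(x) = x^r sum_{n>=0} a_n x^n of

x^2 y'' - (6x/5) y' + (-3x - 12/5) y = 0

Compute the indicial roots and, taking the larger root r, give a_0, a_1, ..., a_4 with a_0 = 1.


Write in Frobenius form y'' + (p(x)/x) y' + (q(x)/x^2) y = 0:
  p(x) = -6/5,  q(x) = -3x - 12/5.
Indicial equation: r(r-1) + (-6/5) r + (-12/5) = 0 -> roots r_1 = 3, r_2 = -4/5.
Take r = r_1 = 3. Let y(x) = x^r sum_{n>=0} a_n x^n with a_0 = 1.
Substitute y = x^r sum a_n x^n and match x^{r+n}. The recurrence is
  D(n) a_n - 3 a_{n-1} = 0,  where D(n) = (r+n)(r+n-1) + (-6/5)(r+n) + (-12/5).
  a_n = 3 / D(n) * a_{n-1}.
Since the indicial polynomial factors as (r - r_1)(r - r_2), D(n) = (r_1 + n - r_1)(r_1 + n - r_2) = n(n + 19/5).
Evaluating step by step (a_0 = 1):
  n = 1: D(1) = 1(1 + 19/5) = 24/5; numerator = 3(1) = 3; a_1 = (3)/(24/5) = 5/8
  n = 2: D(2) = 2(2 + 19/5) = 58/5; numerator = 3(5/8) = 15/8; a_2 = (15/8)/(58/5) = 75/464
  n = 3: D(3) = 3(3 + 19/5) = 102/5; numerator = 3(75/464) = 225/464; a_3 = (225/464)/(102/5) = 375/15776
  n = 4: D(4) = 4(4 + 19/5) = 156/5; numerator = 3(375/15776) = 1125/15776; a_4 = (1125/15776)/(156/5) = 1875/820352

r = 3; a_0 = 1; a_1 = 5/8; a_2 = 75/464; a_3 = 375/15776; a_4 = 1875/820352


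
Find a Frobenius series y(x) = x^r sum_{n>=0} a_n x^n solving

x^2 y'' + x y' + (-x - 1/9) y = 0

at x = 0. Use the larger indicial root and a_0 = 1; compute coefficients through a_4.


Write in Frobenius form y'' + (p(x)/x) y' + (q(x)/x^2) y = 0:
  p(x) = 1,  q(x) = -x - 1/9.
Indicial equation: r(r-1) + (1) r + (-1/9) = 0 -> roots r_1 = 1/3, r_2 = -1/3.
Take r = r_1 = 1/3. Let y(x) = x^r sum_{n>=0} a_n x^n with a_0 = 1.
Substitute y = x^r sum a_n x^n and match x^{r+n}. The recurrence is
  D(n) a_n - 1 a_{n-1} = 0,  where D(n) = (r+n)(r+n-1) + (1)(r+n) + (-1/9).
  a_n = 1 / D(n) * a_{n-1}.
Since the indicial polynomial factors as (r - r_1)(r - r_2), D(n) = (r_1 + n - r_1)(r_1 + n - r_2) = n(n + 2/3).
Evaluating step by step (a_0 = 1):
  n = 1: D(1) = 1(1 + 2/3) = 5/3; numerator = 1(1) = 1; a_1 = (1)/(5/3) = 3/5
  n = 2: D(2) = 2(2 + 2/3) = 16/3; numerator = 1(3/5) = 3/5; a_2 = (3/5)/(16/3) = 9/80
  n = 3: D(3) = 3(3 + 2/3) = 11; numerator = 1(9/80) = 9/80; a_3 = (9/80)/(11) = 9/880
  n = 4: D(4) = 4(4 + 2/3) = 56/3; numerator = 1(9/880) = 9/880; a_4 = (9/880)/(56/3) = 27/49280

r = 1/3; a_0 = 1; a_1 = 3/5; a_2 = 9/80; a_3 = 9/880; a_4 = 27/49280


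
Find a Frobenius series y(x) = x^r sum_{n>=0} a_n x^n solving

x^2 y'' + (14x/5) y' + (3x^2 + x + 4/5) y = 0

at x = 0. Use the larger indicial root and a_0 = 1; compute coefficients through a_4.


Write in Frobenius form y'' + (p(x)/x) y' + (q(x)/x^2) y = 0:
  p(x) = 14/5,  q(x) = 3x^2 + x + 4/5.
Indicial equation: r(r-1) + (14/5) r + (4/5) = 0 -> roots r_1 = -4/5, r_2 = -1.
Take r = r_1 = -4/5. Let y(x) = x^r sum_{n>=0} a_n x^n with a_0 = 1.
Substitute y = x^r sum a_n x^n and match x^{r+n}. The recurrence is
  D(n) a_n + 1 a_{n-1} + 3 a_{n-2} = 0,  where D(n) = (r+n)(r+n-1) + (14/5)(r+n) + (4/5).
  a_n = [-1 a_{n-1} - 3 a_{n-2}] / D(n).
Since the indicial polynomial factors as (r - r_1)(r - r_2), D(n) = (r_1 + n - r_1)(r_1 + n - r_2) = n(n + 1/5).
Evaluating step by step (a_0 = 1):
  n = 1: D(1) = 1(1 + 1/5) = 6/5; numerator = -1(1) = -1; a_1 = (-1)/(6/5) = -5/6
  n = 2: D(2) = 2(2 + 1/5) = 22/5; numerator = -1(-5/6) - 3(1) = -13/6; a_2 = (-13/6)/(22/5) = -65/132
  n = 3: D(3) = 3(3 + 1/5) = 48/5; numerator = -1(-65/132) - 3(-5/6) = 395/132; a_3 = (395/132)/(48/5) = 1975/6336
  n = 4: D(4) = 4(4 + 1/5) = 84/5; numerator = -1(1975/6336) - 3(-65/132) = 7385/6336; a_4 = (7385/6336)/(84/5) = 5275/76032

r = -4/5; a_0 = 1; a_1 = -5/6; a_2 = -65/132; a_3 = 1975/6336; a_4 = 5275/76032
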